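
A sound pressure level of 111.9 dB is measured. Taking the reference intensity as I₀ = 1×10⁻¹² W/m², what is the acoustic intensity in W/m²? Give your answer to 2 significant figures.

I/I₀ = 10^(111.9/10) = 1.549e+11, so I = 1.549e+11 × 10⁻¹² W/m².

0.15 W/m²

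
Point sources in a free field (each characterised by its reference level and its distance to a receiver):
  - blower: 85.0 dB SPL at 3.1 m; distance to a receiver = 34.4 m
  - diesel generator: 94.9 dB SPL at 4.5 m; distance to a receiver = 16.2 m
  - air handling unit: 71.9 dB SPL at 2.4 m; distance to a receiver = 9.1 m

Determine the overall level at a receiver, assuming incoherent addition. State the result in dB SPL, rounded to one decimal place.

Propagate each source to the receiver with L = L_ref − 20·log₁₀(r/r_ref), then add intensities.
blower: 85.0 − 20·log₁₀(34.4/3.1) = 85.0 − 20.90 = 64.10 dB SPL.
diesel generator: 94.9 − 20·log₁₀(16.2/4.5) = 94.9 − 11.13 = 83.77 dB SPL.
air handling unit: 71.9 − 20·log₁₀(9.1/2.4) = 71.9 − 11.58 = 60.32 dB SPL.
Σ 10^(L/10) = 2.421e+08 → L_total = 10·log₁₀(2.421e+08) = 83.84 dB SPL.

83.8 dB SPL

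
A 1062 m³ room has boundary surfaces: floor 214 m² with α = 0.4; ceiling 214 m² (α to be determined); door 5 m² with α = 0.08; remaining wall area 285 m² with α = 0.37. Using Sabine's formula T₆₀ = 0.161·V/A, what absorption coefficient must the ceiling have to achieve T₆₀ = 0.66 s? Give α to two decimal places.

Required total absorption A = 0.161·1062/0.66 = 259.06 m².
Absorption from the other surfaces = 214·0.4 + 5·0.08 + 285·0.37 = 191.45 m², so the ceiling must supply 67.61 m² over 214 m².
α = 67.61/214 = 0.316.

0.32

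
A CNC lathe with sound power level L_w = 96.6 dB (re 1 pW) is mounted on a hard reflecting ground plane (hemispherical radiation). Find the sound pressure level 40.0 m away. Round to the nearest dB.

L_p = L_w − 10·log₁₀(2π·r²) with r = 40.0 m.
2π·r² = 1.005e+04 m², 10·log₁₀ of that is 40.023 dB.
L_p = 96.6 − 40.023 = 56.58 dB.

57 dB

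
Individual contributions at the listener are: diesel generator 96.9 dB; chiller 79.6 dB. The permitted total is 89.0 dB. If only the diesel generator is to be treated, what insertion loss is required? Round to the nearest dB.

The untreated sources together contribute 10^(79.6/10) = 9.120e+07, i.e. 79.60 dB.
To meet 89.0 dB overall, the treated diesel generator may contribute at most 10^(89.0/10) − 9.120e+07 = 7.031e+08, i.e. 88.47 dB.
Required insertion loss = 96.9 − 88.47 = 8.43 dB.

8 dB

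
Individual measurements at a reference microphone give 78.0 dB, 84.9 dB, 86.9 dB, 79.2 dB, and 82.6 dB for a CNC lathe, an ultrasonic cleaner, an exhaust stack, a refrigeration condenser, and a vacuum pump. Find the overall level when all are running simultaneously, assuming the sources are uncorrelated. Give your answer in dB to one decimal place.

90.5 dB

Incoherent sources combine by intensity addition: L_total = 10·log₁₀(Σ 10^(L_i/10)).
Σ 10^(L/10) = 10^(78.0/10) + 10^(84.9/10) + 10^(86.9/10) + 10^(79.2/10) + 10^(82.6/10) = 1.127e+09.
L_total = 10·log₁₀(1.127e+09) = 90.52 dB.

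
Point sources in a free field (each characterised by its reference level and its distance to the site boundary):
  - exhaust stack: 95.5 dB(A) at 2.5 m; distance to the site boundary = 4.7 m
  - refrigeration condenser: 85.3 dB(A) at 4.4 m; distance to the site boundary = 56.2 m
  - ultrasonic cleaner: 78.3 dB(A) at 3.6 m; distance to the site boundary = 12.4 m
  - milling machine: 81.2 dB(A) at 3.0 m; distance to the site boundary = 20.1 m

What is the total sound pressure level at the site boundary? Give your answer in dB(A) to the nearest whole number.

Apply inverse-square spreading to bring every level to the receiver, then sum 10^(L/10).
exhaust stack: 95.5 − 20·log₁₀(4.7/2.5) = 95.5 − 5.48 = 90.02 dB(A).
refrigeration condenser: 85.3 − 20·log₁₀(56.2/4.4) = 85.3 − 22.13 = 63.17 dB(A).
ultrasonic cleaner: 78.3 − 20·log₁₀(12.4/3.6) = 78.3 − 10.74 = 67.56 dB(A).
milling machine: 81.2 − 20·log₁₀(20.1/3.0) = 81.2 − 16.52 = 64.68 dB(A).
Σ 10^(L/10) = 1.015e+09 → L_total = 10·log₁₀(1.015e+09) = 90.06 dB(A).

90 dB(A)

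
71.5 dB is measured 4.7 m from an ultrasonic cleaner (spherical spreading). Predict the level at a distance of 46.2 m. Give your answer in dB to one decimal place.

51.6 dB

Spherical spreading from a point source gives a 20·log₁₀(r₂/r₁) drop.
L₂ = 71.5 − 20·log₁₀(46.2/4.7) = 71.5 − 19.851 = 51.65 dB.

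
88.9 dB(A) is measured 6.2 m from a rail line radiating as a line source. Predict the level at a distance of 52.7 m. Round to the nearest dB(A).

80 dB(A)

For a line source, L₂ = L₁ − 10·log₁₀(r₂/r₁).
L₂ = 88.9 − 10·log₁₀(52.7/6.2) = 88.9 − 9.294 = 79.61 dB(A).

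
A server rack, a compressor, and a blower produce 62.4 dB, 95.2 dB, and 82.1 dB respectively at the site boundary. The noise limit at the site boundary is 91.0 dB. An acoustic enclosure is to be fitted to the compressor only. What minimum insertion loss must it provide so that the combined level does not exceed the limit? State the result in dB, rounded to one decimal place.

4.8 dB

The untreated sources together contribute 10^(62.4/10) + 10^(82.1/10) = 1.639e+08, i.e. 82.15 dB.
To meet 91.0 dB overall, the treated compressor may contribute at most 10^(91.0/10) − 1.639e+08 = 1.095e+09, i.e. 90.39 dB.
Required insertion loss = 95.2 − 90.39 = 4.81 dB.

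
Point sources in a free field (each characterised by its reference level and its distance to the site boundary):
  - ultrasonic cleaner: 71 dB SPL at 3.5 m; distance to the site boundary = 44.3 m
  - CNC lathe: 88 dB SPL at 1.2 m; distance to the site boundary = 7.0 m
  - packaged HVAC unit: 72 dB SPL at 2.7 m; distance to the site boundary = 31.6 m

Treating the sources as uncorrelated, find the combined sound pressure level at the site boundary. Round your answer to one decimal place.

First find each source's level at the receiver (point-source: −20·log₁₀(r/r_ref)), then combine on an intensity basis.
ultrasonic cleaner: 71 − 20·log₁₀(44.3/3.5) = 71 − 22.05 = 48.95 dB SPL.
CNC lathe: 88 − 20·log₁₀(7.0/1.2) = 88 − 15.32 = 72.68 dB SPL.
packaged HVAC unit: 72 − 20·log₁₀(31.6/2.7) = 72 − 21.37 = 50.63 dB SPL.
Σ 10^(L/10) = 1.874e+07 → L_total = 10·log₁₀(1.874e+07) = 72.73 dB SPL.

72.7 dB SPL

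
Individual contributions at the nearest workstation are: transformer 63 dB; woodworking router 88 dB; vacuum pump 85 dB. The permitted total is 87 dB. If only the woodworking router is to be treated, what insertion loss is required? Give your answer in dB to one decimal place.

The untreated sources together contribute 10^(63/10) + 10^(85/10) = 3.182e+08, i.e. 85.03 dB.
The limit corresponds to 10^(87/10) = 5.012e+08; subtracting the fixed part leaves 1.830e+08 for the woodworking router, i.e. 82.62 dB.
So the woodworking router must be reduced from 88 to 82.62 dB: IL = 5.38 dB.

5.4 dB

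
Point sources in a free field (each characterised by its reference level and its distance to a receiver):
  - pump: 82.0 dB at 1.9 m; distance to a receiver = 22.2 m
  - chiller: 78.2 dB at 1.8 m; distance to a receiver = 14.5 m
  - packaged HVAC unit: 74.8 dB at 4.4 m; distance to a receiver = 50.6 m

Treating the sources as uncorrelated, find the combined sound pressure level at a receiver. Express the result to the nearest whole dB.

64 dB

First find each source's level at the receiver (point-source: −20·log₁₀(r/r_ref)), then combine on an intensity basis.
pump: 82.0 − 20·log₁₀(22.2/1.9) = 82.0 − 21.35 = 60.65 dB.
chiller: 78.2 − 20·log₁₀(14.5/1.8) = 78.2 − 18.12 = 60.08 dB.
packaged HVAC unit: 74.8 − 20·log₁₀(50.6/4.4) = 74.8 − 21.21 = 53.59 dB.
Σ 10^(L/10) = 2.407e+06 → L_total = 10·log₁₀(2.407e+06) = 63.82 dB.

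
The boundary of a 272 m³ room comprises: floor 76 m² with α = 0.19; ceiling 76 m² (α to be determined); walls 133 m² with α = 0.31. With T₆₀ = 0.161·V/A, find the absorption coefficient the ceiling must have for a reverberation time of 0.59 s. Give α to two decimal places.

Required total absorption A = 0.161·272/0.59 = 74.22 m².
Absorption from the other surfaces = 76·0.19 + 133·0.31 = 55.67 m², so the ceiling must supply 18.55 m² over 76 m².
α = 18.55/76 = 0.244.

0.24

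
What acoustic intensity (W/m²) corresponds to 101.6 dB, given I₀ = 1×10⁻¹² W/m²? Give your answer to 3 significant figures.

0.0145 W/m²

L = 10·log₁₀(I/I₀) ⇒ I = I₀·10^(L/10) = 10⁻¹² × 10^10.16.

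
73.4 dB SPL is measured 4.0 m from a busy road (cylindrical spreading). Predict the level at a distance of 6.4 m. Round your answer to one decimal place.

Line-source attenuation: ΔL = 10·log₁₀(r₂/r₁) = 10·log₁₀(6.4/4.0) = 2.041 dB.
L₂ = 73.4 − 10·log₁₀(6.4/4.0) = 73.4 − 2.041 = 71.36 dB SPL.

71.4 dB SPL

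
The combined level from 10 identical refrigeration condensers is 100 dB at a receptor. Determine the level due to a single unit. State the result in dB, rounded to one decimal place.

Dividing the total intensity by 10 lowers the level by 10·log₁₀ 10 = 10.000 dB: L₁ = 100 − 10.000.

90.0 dB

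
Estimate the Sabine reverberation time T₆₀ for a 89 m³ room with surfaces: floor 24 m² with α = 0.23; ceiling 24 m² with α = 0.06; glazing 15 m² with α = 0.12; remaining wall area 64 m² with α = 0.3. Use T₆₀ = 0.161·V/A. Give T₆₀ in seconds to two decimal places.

0.51 s

A = Σ Sᵢαᵢ = 24·0.23 + 24·0.06 + 15·0.12 + 64·0.3 = 27.96 m².
T₆₀ = 0.161 × 89 / 27.96 = 0.512 s.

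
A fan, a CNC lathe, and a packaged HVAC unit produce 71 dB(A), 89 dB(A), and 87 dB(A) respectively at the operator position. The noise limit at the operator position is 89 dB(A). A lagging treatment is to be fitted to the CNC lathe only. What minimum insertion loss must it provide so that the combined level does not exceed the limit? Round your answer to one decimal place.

Fixed contribution from the other sources: Σ 10^(L/10) = 10^(71/10) + 10^(87/10) = 5.138e+08 (87.11 dB(A)).
To meet 89 dB(A) overall, the treated CNC lathe may contribute at most 10^(89/10) − 5.138e+08 = 2.806e+08, i.e. 84.48 dB(A).
Required insertion loss = 89 − 84.48 = 4.52 dB.

4.5 dB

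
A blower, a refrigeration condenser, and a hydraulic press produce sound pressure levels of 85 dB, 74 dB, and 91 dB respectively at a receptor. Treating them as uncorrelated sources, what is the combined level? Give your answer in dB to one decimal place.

92.0 dB

For uncorrelated sources the intensities add, so convert each level to linear form, sum, and take 10·log₁₀ of the total.
Σ 10^(L/10) = 10^(85/10) + 10^(74/10) + 10^(91/10) = 1.600e+09.
L_total = 10·log₁₀(1.600e+09) = 92.04 dB.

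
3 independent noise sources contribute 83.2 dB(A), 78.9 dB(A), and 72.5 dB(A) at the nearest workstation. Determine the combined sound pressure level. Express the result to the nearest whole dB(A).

Incoherent sources combine by intensity addition: L_total = 10·log₁₀(Σ 10^(L_i/10)).
Σ 10^(L/10) = 10^(83.2/10) + 10^(78.9/10) + 10^(72.5/10) = 3.043e+08.
L_total = 10·log₁₀(3.043e+08) = 84.83 dB(A).

85 dB(A)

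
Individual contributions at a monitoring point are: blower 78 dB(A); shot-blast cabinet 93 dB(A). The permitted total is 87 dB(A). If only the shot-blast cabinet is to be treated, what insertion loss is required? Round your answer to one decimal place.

The untreated sources together contribute 10^(78/10) = 6.310e+07, i.e. 78.00 dB(A).
The limit corresponds to 10^(87/10) = 5.012e+08; subtracting the fixed part leaves 4.381e+08 for the shot-blast cabinet, i.e. 86.42 dB(A).
Required insertion loss = 93 − 86.42 = 6.58 dB.

6.6 dB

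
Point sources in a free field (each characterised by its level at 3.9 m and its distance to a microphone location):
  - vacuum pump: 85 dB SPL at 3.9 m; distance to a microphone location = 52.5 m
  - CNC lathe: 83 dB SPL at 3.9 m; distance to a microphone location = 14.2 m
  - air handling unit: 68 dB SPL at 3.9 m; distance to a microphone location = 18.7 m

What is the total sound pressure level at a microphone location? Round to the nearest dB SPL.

First find each source's level at the receiver (point-source: −20·log₁₀(r/r_ref)), then combine on an intensity basis.
vacuum pump: 85 − 20·log₁₀(52.5/3.9) = 85 − 22.58 = 62.42 dB SPL.
CNC lathe: 83 − 20·log₁₀(14.2/3.9) = 83 − 11.22 = 71.78 dB SPL.
air handling unit: 68 − 20·log₁₀(18.7/3.9) = 68 − 13.62 = 54.38 dB SPL.
Σ 10^(L/10) = 1.707e+07 → L_total = 10·log₁₀(1.707e+07) = 72.32 dB SPL.

72 dB SPL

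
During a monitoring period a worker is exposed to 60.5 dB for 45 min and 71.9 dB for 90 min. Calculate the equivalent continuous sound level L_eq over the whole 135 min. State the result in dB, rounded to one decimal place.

The energy average is taken in the linear domain: L_eq = 10·log₁₀[(Σ tᵢ·10^(Lᵢ/10))/T], T = 135 min.
Σ tᵢ·10^(Lᵢ/10) = 45·10^(60.5/10) + 90·10^(71.9/10) = 1.444e+09.
L_eq = 10·log₁₀(1.444e+09/135) = 70.29 dB.

70.3 dB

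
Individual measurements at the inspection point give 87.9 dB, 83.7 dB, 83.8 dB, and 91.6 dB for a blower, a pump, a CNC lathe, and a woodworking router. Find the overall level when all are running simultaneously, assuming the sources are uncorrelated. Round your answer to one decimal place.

94.0 dB

Incoherent sources combine by intensity addition: L_total = 10·log₁₀(Σ 10^(L_i/10)).
Σ 10^(L/10) = 10^(87.9/10) + 10^(83.7/10) + 10^(83.8/10) + 10^(91.6/10) = 2.536e+09.
L_total = 10·log₁₀(2.536e+09) = 94.04 dB.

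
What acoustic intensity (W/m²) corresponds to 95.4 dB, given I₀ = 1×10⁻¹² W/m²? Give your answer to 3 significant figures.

I = I₀·10^(L/10) = 10⁻¹² × 10^(95.4/10) = 10^(-2.460).

0.00347 W/m²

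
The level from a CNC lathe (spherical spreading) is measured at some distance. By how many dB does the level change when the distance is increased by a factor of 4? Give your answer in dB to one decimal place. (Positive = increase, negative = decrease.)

Point-source spreading: ΔL = −20·log₁₀(r₂/r₁).
ΔL = −20·log₁₀(4) = -12.04 dB.

-12.0 dB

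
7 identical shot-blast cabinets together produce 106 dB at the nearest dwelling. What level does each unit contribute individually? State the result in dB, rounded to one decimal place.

97.5 dB

For N identical incoherent sources L_total = L₁ + 10·log₁₀ N, so L₁ = 106 − 10·log₁₀(7) = 106 − 8.451.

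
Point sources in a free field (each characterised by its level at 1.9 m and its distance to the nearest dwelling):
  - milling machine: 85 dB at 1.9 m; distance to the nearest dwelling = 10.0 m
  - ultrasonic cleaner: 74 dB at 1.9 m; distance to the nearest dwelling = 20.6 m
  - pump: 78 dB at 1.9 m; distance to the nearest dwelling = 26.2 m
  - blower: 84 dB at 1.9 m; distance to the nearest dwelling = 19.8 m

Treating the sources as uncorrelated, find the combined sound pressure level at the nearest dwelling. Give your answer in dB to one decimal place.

Propagate each source to the receiver with L = L_ref − 20·log₁₀(r/r_ref), then add intensities.
milling machine: 85 − 20·log₁₀(10.0/1.9) = 85 − 14.42 = 70.58 dB.
ultrasonic cleaner: 74 − 20·log₁₀(20.6/1.9) = 74 − 20.70 = 53.30 dB.
pump: 78 − 20·log₁₀(26.2/1.9) = 78 − 22.79 = 55.21 dB.
blower: 84 − 20·log₁₀(19.8/1.9) = 84 − 20.36 = 63.64 dB.
Σ 10^(L/10) = 1.427e+07 → L_total = 10·log₁₀(1.427e+07) = 71.55 dB.

71.5 dB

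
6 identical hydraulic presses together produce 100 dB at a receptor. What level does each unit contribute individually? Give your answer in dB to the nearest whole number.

6 equal contributions raise the level by 10·log₁₀ 6 = 7.782 dB, so each unit alone gives 100 − 7.782.

92 dB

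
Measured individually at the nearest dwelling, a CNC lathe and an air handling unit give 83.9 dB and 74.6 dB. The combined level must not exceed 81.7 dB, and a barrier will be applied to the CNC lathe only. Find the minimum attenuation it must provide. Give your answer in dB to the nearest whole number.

3 dB

Fixed contribution from the other source: Σ 10^(L/10) = 10^(74.6/10) = 2.884e+07 (74.60 dB).
The limit corresponds to 10^(81.7/10) = 1.479e+08; subtracting the fixed part leaves 1.191e+08 for the CNC lathe, i.e. 80.76 dB.
Required insertion loss = 83.9 − 80.76 = 3.14 dB.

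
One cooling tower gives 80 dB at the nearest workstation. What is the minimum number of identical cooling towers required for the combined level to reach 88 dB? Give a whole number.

Need L₁ + 10·log₁₀ N ≥ 88, i.e. log₁₀ N ≥ 0.80.
N ≥ 10^(8.0/10) = 6.310, so N = 7.

7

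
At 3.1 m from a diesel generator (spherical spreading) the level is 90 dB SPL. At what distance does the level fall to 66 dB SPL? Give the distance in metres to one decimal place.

Point-source spreading drops the level by 20·log₁₀(r₂/r₁); inverting, r₂/r₁ = 10^(ΔL/20).
r₂ = 3.1·10^((90−66)/20) = 3.1·10^(24.0/20) = 49.13 m.

49.1 m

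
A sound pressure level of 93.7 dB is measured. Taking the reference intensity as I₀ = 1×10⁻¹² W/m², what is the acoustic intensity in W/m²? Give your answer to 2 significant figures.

0.0023 W/m²

I/I₀ = 10^(93.7/10) = 2.344e+09, so I = 2.344e+09 × 10⁻¹² W/m².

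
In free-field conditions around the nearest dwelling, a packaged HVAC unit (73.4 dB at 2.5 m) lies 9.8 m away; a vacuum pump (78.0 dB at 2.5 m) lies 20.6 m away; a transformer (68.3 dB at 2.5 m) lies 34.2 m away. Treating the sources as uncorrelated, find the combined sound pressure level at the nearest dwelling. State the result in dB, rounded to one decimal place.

First find each source's level at the receiver (point-source: −20·log₁₀(r/r_ref)), then combine on an intensity basis.
packaged HVAC unit: 73.4 − 20·log₁₀(9.8/2.5) = 73.4 − 11.87 = 61.53 dB.
vacuum pump: 78.0 − 20·log₁₀(20.6/2.5) = 78.0 − 18.32 = 59.68 dB.
transformer: 68.3 − 20·log₁₀(34.2/2.5) = 68.3 − 22.72 = 45.58 dB.
Σ 10^(L/10) = 2.389e+06 → L_total = 10·log₁₀(2.389e+06) = 63.78 dB.

63.8 dB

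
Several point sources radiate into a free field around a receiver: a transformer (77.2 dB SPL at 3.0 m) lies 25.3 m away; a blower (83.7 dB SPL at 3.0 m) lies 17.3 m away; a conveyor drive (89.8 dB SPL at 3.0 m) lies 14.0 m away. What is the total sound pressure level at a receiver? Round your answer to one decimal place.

77.1 dB SPL

First find each source's level at the receiver (point-source: −20·log₁₀(r/r_ref)), then combine on an intensity basis.
transformer: 77.2 − 20·log₁₀(25.3/3.0) = 77.2 − 18.52 = 58.68 dB SPL.
blower: 83.7 − 20·log₁₀(17.3/3.0) = 83.7 − 15.22 = 68.48 dB SPL.
conveyor drive: 89.8 − 20·log₁₀(14.0/3.0) = 89.8 − 13.38 = 76.42 dB SPL.
Σ 10^(L/10) = 5.164e+07 → L_total = 10·log₁₀(5.164e+07) = 77.13 dB SPL.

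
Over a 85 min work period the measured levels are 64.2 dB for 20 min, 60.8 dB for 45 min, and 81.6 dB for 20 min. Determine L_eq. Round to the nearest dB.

75 dB

Weight each interval's intensity by its duration and average over T = 85 min:
Σ tᵢ·10^(Lᵢ/10) = 20·10^(64.2/10) + 45·10^(60.8/10) + 20·10^(81.6/10) = 2.998e+09.
L_eq = 10·log₁₀(2.998e+09/85) = 75.47 dB.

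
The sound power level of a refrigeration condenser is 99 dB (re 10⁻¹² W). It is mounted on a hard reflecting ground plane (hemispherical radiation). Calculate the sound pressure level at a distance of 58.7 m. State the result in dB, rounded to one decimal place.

The power spreads over a hemisphere of area 2π·r², so L_p = L_w − 10·log₁₀(2π·r²).
2π·r² = 2.165e+04 m², 10·log₁₀ of that is 43.355 dB.
L_p = 99 − 43.355 = 55.65 dB.

55.6 dB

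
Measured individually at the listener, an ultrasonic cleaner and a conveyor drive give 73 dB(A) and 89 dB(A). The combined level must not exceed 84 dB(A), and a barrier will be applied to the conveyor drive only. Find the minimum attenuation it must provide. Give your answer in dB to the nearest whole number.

Everything except the conveyor drive sums to 10^(73/10) = 1.995e+07 in linear terms, 73.00 dB(A).
To meet 84 dB(A) overall, the treated conveyor drive may contribute at most 10^(84/10) − 1.995e+07 = 2.312e+08, i.e. 83.64 dB(A).
So the conveyor drive must be reduced from 89 to 83.64 dB(A): IL = 5.36 dB.

5 dB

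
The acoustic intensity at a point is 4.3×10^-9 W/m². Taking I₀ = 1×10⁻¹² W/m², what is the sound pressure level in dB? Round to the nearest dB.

L = 10·log₁₀(I/I₀) = 10·log₁₀(4.3×10^-9/10⁻¹²) = 10·log₁₀(4.3×10^3).
L = 10·(0.6335 + 3) = 36.33 dB.

36 dB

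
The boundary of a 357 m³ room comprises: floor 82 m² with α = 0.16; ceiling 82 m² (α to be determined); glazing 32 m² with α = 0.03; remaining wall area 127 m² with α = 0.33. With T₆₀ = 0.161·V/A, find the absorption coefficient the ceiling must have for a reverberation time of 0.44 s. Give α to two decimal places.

0.91

Required total absorption A = 0.161·357/0.44 = 130.63 m².
Absorption from the other surfaces = 82·0.16 + 32·0.03 + 127·0.33 = 55.99 m², so the ceiling must supply 74.64 m² over 82 m².
α = 74.64/82 = 0.910.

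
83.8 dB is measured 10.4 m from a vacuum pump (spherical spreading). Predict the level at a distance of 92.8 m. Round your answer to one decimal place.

64.8 dB

For a point source, L₂ = L₁ − 20·log₁₀(r₂/r₁).
L₂ = 83.8 − 20·log₁₀(92.8/10.4) = 83.8 − 19.010 = 64.79 dB.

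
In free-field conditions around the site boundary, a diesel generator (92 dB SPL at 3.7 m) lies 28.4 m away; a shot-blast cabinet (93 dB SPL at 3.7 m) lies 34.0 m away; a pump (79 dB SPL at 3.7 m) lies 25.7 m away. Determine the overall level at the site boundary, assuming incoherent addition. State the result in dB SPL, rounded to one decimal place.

Apply inverse-square spreading to bring every level to the receiver, then sum 10^(L/10).
diesel generator: 92 − 20·log₁₀(28.4/3.7) = 92 − 17.70 = 74.30 dB SPL.
shot-blast cabinet: 93 − 20·log₁₀(34.0/3.7) = 93 − 19.27 = 73.73 dB SPL.
pump: 79 − 20·log₁₀(25.7/3.7) = 79 − 16.83 = 62.17 dB SPL.
Σ 10^(L/10) = 5.218e+07 → L_total = 10·log₁₀(5.218e+07) = 77.17 dB SPL.

77.2 dB SPL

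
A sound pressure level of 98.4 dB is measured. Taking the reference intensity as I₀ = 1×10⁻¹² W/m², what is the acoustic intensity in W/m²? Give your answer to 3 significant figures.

0.00692 W/m²

I/I₀ = 10^(98.4/10) = 6.918e+09, so I = 6.918e+09 × 10⁻¹² W/m².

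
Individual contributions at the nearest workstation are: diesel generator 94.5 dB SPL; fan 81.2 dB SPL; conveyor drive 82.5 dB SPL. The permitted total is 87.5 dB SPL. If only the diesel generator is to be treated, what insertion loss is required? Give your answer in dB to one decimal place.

Everything except the diesel generator sums to 10^(81.2/10) + 10^(82.5/10) = 3.097e+08 in linear terms, 84.91 dB SPL.
The limit corresponds to 10^(87.5/10) = 5.623e+08; subtracting the fixed part leaves 2.527e+08 for the diesel generator, i.e. 84.03 dB SPL.
Required insertion loss = 94.5 − 84.03 = 10.47 dB.

10.5 dB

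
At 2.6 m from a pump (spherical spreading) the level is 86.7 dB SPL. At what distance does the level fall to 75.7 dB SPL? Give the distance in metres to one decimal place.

Point-source spreading drops the level by 20·log₁₀(r₂/r₁); inverting, r₂/r₁ = 10^(ΔL/20).
r₂ = 2.6·10^((86.7−75.7)/20) = 2.6·10^(11.0/20) = 9.23 m.

9.2 m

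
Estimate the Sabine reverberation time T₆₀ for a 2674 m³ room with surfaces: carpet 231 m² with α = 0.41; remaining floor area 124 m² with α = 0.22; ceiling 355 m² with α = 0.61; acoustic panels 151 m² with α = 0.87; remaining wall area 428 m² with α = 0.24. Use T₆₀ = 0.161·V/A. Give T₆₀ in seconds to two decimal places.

Total absorption A = 231·0.41 + 124·0.22 + 355·0.61 + 151·0.87 + 428·0.24 = 572.63 m² sabins.
T₆₀ = 0.161 × 2674 / 572.63 = 0.752 s.

0.75 s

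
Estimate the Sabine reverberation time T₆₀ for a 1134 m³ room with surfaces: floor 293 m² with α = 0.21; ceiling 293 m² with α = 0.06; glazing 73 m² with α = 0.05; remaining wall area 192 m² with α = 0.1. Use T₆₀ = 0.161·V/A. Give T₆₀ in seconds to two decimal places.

Total absorption A = 293·0.21 + 293·0.06 + 73·0.05 + 192·0.1 = 101.96 m² sabins.
T₆₀ = 0.161·V/A = 0.161·1134/101.96 = 1.791 s.

1.79 s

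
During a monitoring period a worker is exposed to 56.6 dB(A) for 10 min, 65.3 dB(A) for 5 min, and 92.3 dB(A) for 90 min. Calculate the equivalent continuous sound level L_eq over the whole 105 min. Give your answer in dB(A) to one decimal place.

Weight each interval's intensity by its duration and average over T = 105 min:
Σ tᵢ·10^(Lᵢ/10) = 10·10^(56.6/10) + 5·10^(65.3/10) + 90·10^(92.3/10) = 1.529e+11.
L_eq = 10·log₁₀(1.529e+11/105) = 91.63 dB(A).

91.6 dB(A)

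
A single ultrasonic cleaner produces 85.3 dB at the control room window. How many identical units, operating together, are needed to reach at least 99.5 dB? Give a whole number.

27

N identical sources give L₁ + 10·log₁₀ N, so require 10·log₁₀ N ≥ 99.5 − 85.3 = 14.2 dB.
N ≥ 10^(14.2/10) = 26.303, so N = 27.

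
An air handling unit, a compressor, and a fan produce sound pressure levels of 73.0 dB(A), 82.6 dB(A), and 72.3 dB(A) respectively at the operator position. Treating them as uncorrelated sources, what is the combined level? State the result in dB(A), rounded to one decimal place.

83.4 dB(A)

For uncorrelated sources the intensities add, so convert each level to linear form, sum, and take 10·log₁₀ of the total.
Σ 10^(L/10) = 10^(73.0/10) + 10^(82.6/10) + 10^(72.3/10) = 2.189e+08.
L_total = 10·log₁₀(2.189e+08) = 83.40 dB(A).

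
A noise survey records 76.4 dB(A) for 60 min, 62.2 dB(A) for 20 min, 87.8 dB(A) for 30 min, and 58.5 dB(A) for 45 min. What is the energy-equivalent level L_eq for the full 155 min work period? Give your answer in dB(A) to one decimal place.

81.3 dB(A)

L_eq = 10·log₁₀[(1/T)·Σ tᵢ·10^(Lᵢ/10)] with T = 155 min.
Σ tᵢ·10^(Lᵢ/10) = 60·10^(76.4/10) + 20·10^(62.2/10) + 30·10^(87.8/10) + 45·10^(58.5/10) = 2.076e+10.
L_eq = 10·log₁₀(2.076e+10/155) = 81.27 dB(A).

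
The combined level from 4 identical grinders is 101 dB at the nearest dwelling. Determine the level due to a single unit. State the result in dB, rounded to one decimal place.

95.0 dB

Dividing the total intensity by 4 lowers the level by 10·log₁₀ 4 = 6.021 dB: L₁ = 101 − 6.021.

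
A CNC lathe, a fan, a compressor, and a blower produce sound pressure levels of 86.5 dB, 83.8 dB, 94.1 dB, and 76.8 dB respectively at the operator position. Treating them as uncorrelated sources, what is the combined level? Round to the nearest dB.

95 dB

For uncorrelated sources the intensities add, so convert each level to linear form, sum, and take 10·log₁₀ of the total.
Σ 10^(L/10) = 10^(86.5/10) + 10^(83.8/10) + 10^(94.1/10) + 10^(76.8/10) = 3.305e+09.
L_total = 10·log₁₀(3.305e+09) = 95.19 dB.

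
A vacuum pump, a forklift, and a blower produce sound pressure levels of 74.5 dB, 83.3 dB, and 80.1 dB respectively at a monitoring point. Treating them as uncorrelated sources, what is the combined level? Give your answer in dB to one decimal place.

85.4 dB

For uncorrelated sources the intensities add, so convert each level to linear form, sum, and take 10·log₁₀ of the total.
Σ 10^(L/10) = 10^(74.5/10) + 10^(83.3/10) + 10^(80.1/10) = 3.443e+08.
L_total = 10·log₁₀(3.443e+08) = 85.37 dB.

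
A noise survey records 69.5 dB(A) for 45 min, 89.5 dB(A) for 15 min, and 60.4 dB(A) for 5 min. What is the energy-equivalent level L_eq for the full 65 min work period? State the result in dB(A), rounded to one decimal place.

Weight each interval's intensity by its duration and average over T = 65 min:
Σ tᵢ·10^(Lᵢ/10) = 45·10^(69.5/10) + 15·10^(89.5/10) + 5·10^(60.4/10) = 1.378e+10.
L_eq = 10·log₁₀(1.378e+10/65) = 83.26 dB(A).

83.3 dB(A)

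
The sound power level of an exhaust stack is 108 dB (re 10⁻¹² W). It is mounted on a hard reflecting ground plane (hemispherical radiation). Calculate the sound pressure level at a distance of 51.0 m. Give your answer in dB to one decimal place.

65.9 dB

The power spreads over a hemisphere of area 2π·r², so L_p = L_w − 10·log₁₀(2π·r²).
2π·r² = 1.634e+04 m², 10·log₁₀ of that is 42.133 dB.
L_p = 108 − 42.133 = 65.87 dB.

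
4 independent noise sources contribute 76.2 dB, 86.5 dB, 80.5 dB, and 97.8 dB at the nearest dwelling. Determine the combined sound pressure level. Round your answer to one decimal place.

98.2 dB

Incoherent sources combine by intensity addition: L_total = 10·log₁₀(Σ 10^(L_i/10)).
Σ 10^(L/10) = 10^(76.2/10) + 10^(86.5/10) + 10^(80.5/10) + 10^(97.8/10) = 6.626e+09.
L_total = 10·log₁₀(6.626e+09) = 98.21 dB.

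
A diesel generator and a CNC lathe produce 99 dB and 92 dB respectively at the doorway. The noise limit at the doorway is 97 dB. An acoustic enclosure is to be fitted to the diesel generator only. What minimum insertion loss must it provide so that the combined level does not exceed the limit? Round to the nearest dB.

4 dB

Fixed contribution from the other source: Σ 10^(L/10) = 10^(92/10) = 1.585e+09 (92.00 dB).
To meet 97 dB overall, the treated diesel generator may contribute at most 10^(97/10) − 1.585e+09 = 3.427e+09, i.e. 95.35 dB.
So the diesel generator must be reduced from 99 to 95.35 dB: IL = 3.65 dB.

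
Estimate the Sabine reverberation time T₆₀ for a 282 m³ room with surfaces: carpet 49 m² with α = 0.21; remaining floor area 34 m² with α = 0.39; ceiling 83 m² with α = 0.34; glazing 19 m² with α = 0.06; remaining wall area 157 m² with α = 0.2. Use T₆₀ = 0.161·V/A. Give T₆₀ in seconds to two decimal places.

0.54 s

A = Σ Sᵢαᵢ = 49·0.21 + 34·0.39 + 83·0.34 + 19·0.06 + 157·0.2 = 84.31 m².
T₆₀ = 0.161·V/A = 0.161·282/84.31 = 0.539 s.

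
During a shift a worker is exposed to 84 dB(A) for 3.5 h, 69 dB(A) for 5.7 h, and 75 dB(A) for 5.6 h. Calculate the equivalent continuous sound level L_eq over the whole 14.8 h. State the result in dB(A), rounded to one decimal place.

78.7 dB(A)

Weight each interval's intensity by its duration and average over T = 14.8 h:
Σ tᵢ·10^(Lᵢ/10) = 3.5·10^(84/10) + 5.7·10^(69/10) + 5.6·10^(75/10) = 1.102e+09.
L_eq = 10·log₁₀(1.102e+09/14.8) = 78.72 dB(A).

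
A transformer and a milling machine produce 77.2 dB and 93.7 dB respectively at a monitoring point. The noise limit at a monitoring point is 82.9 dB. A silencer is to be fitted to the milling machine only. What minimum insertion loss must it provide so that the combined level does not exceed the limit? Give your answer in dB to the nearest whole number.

12 dB

Fixed contribution from the other source: Σ 10^(L/10) = 10^(77.2/10) = 5.248e+07 (77.20 dB).
To meet 82.9 dB overall, the treated milling machine may contribute at most 10^(82.9/10) − 5.248e+07 = 1.425e+08, i.e. 81.54 dB.
So the milling machine must be reduced from 93.7 to 81.54 dB: IL = 12.16 dB.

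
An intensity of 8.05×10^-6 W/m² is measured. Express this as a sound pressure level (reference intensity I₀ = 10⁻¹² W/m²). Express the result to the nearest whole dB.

69 dB

L = 10·log₁₀(I/I₀) = 10·log₁₀(8.05×10^-6/10⁻¹²) = 10·log₁₀(8.05×10^6).
L = 10·(0.9058 + 6) = 69.06 dB.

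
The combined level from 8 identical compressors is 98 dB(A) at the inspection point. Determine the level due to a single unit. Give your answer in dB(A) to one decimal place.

8 equal contributions raise the level by 10·log₁₀ 8 = 9.031 dB, so each unit alone gives 98 − 9.031.

89.0 dB(A)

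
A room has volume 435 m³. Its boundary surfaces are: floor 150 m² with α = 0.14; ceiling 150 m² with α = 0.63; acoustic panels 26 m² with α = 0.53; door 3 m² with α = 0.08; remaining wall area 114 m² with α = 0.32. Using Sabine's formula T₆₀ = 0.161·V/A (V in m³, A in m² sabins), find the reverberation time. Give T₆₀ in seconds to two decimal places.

0.42 s

Summing Sᵢαᵢ: 150·0.14 + 150·0.63 + 26·0.53 + 3·0.08 + 114·0.32 = 166.00 m².
T₆₀ = 0.161·V/A = 0.161·435/166.00 = 0.422 s.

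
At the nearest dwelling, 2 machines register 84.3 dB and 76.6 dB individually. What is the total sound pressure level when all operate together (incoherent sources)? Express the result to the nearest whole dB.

Incoherent sources combine by intensity addition: L_total = 10·log₁₀(Σ 10^(L_i/10)).
Σ 10^(L/10) = 10^(84.3/10) + 10^(76.6/10) = 3.149e+08.
L_total = 10·log₁₀(3.149e+08) = 84.98 dB.

85 dB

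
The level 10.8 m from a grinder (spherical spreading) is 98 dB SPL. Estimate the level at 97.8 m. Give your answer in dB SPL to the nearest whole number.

79 dB SPL

Point-source attenuation: ΔL = 20·log₁₀(r₂/r₁) = 20·log₁₀(97.8/10.8) = 19.138 dB.
L₂ = 98 − 20·log₁₀(97.8/10.8) = 98 − 19.138 = 78.86 dB SPL.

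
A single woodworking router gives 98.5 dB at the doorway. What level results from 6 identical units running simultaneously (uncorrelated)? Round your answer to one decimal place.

106.3 dB

With 6 equal, uncorrelated contributions the intensity is 6× that of one unit, giving a rise of 10·log₁₀ 6.
L_total = 98.5 + 10·log₁₀(6) = 98.5 + 7.782 = 106.28 dB.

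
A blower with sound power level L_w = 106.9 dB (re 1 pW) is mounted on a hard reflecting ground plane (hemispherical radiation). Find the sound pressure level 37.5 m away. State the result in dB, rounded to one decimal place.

67.4 dB

L_p = L_w − 10·log₁₀(2π·r²) with r = 37.5 m.
2π·r² = 8836 m², 10·log₁₀ of that is 39.462 dB.
L_p = 106.9 − 39.462 = 67.44 dB.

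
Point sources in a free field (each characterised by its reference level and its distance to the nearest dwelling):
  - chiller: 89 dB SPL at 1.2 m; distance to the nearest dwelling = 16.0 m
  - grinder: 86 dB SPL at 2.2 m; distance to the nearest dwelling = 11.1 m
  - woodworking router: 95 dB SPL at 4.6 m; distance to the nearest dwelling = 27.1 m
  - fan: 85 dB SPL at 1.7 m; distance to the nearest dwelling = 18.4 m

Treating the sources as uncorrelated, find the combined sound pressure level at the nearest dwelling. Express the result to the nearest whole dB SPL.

81 dB SPL

Apply inverse-square spreading to bring every level to the receiver, then sum 10^(L/10).
chiller: 89 − 20·log₁₀(16.0/1.2) = 89 − 22.50 = 66.50 dB SPL.
grinder: 86 − 20·log₁₀(11.1/2.2) = 86 − 14.06 = 71.94 dB SPL.
woodworking router: 95 − 20·log₁₀(27.1/4.6) = 95 − 15.40 = 79.60 dB SPL.
fan: 85 − 20·log₁₀(18.4/1.7) = 85 − 20.69 = 64.31 dB SPL.
Σ 10^(L/10) = 1.139e+08 → L_total = 10·log₁₀(1.139e+08) = 80.57 dB SPL.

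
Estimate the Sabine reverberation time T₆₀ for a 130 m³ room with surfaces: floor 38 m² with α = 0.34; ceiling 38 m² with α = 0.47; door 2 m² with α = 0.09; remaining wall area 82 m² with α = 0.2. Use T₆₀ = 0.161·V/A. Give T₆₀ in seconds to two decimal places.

0.44 s

Total absorption A = 38·0.34 + 38·0.47 + 2·0.09 + 82·0.2 = 47.36 m² sabins.
T₆₀ = 0.161 × 130 / 47.36 = 0.442 s.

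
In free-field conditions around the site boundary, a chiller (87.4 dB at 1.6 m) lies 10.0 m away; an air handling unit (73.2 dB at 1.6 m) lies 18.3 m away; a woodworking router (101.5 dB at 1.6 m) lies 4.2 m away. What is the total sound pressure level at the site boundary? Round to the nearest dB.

Apply inverse-square spreading to bring every level to the receiver, then sum 10^(L/10).
chiller: 87.4 − 20·log₁₀(10.0/1.6) = 87.4 − 15.92 = 71.48 dB.
air handling unit: 73.2 − 20·log₁₀(18.3/1.6) = 73.2 − 21.17 = 52.03 dB.
woodworking router: 101.5 − 20·log₁₀(4.2/1.6) = 101.5 − 8.38 = 93.12 dB.
Σ 10^(L/10) = 2.064e+09 → L_total = 10·log₁₀(2.064e+09) = 93.15 dB.

93 dB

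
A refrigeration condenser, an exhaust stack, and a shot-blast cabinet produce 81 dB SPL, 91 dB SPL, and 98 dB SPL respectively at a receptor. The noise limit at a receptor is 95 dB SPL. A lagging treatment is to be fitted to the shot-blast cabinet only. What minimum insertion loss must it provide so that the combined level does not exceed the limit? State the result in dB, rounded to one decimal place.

5.5 dB

Fixed contribution from the other sources: Σ 10^(L/10) = 10^(81/10) + 10^(91/10) = 1.385e+09 (91.41 dB SPL).
The limit corresponds to 10^(95/10) = 3.162e+09; subtracting the fixed part leaves 1.777e+09 for the shot-blast cabinet, i.e. 92.50 dB SPL.
Required insertion loss = 98 − 92.50 = 5.50 dB.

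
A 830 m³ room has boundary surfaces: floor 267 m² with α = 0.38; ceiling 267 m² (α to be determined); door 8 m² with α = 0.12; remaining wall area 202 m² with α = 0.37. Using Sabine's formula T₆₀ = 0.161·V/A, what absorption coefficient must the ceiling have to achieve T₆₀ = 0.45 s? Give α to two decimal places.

From T₆₀ = 0.161·V/A, the target T₆₀ = 0.45 s needs A = 0.161·830/0.45 = 296.96 m².
Absorption from the other surfaces = 267·0.38 + 8·0.12 + 202·0.37 = 177.16 m², so the ceiling must supply 119.80 m² over 267 m².
α = 119.80/267 = 0.449.

0.45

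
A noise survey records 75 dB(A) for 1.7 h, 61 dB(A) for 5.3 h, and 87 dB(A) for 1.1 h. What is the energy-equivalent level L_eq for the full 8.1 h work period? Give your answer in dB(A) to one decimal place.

78.8 dB(A)

Weight each interval's intensity by its duration and average over T = 8.1 h:
Σ tᵢ·10^(Lᵢ/10) = 1.7·10^(75/10) + 5.3·10^(61/10) + 1.1·10^(87/10) = 6.117e+08.
L_eq = 10·log₁₀(6.117e+08/8.1) = 78.78 dB(A).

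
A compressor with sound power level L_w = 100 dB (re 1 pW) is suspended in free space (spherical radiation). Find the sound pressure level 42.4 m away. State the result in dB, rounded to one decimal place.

56.5 dB

L_p = L_w − 10·log₁₀(4π·r²) with r = 42.4 m.
4π·r² = 2.259e+04 m², 10·log₁₀ of that is 43.539 dB.
L_p = 100 − 43.539 = 56.46 dB.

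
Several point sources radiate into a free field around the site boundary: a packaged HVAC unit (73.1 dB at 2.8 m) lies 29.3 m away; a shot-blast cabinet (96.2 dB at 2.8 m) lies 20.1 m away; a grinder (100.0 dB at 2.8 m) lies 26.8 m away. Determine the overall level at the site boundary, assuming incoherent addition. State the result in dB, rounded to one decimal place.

Apply inverse-square spreading to bring every level to the receiver, then sum 10^(L/10).
packaged HVAC unit: 73.1 − 20·log₁₀(29.3/2.8) = 73.1 − 20.39 = 52.71 dB.
shot-blast cabinet: 96.2 − 20·log₁₀(20.1/2.8) = 96.2 − 17.12 = 79.08 dB.
grinder: 100.0 − 20·log₁₀(26.8/2.8) = 100.0 − 19.62 = 80.38 dB.
Σ 10^(L/10) = 1.902e+08 → L_total = 10·log₁₀(1.902e+08) = 82.79 dB.

82.8 dB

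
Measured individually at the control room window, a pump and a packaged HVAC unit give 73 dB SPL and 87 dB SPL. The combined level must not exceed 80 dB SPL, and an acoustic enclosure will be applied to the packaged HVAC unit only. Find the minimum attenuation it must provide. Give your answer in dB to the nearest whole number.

8 dB

Everything except the packaged HVAC unit sums to 10^(73/10) = 1.995e+07 in linear terms, 73.00 dB SPL.
The limit corresponds to 10^(80/10) = 1.000e+08; subtracting the fixed part leaves 8.005e+07 for the packaged HVAC unit, i.e. 79.03 dB SPL.
Required insertion loss = 87 − 79.03 = 7.97 dB.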